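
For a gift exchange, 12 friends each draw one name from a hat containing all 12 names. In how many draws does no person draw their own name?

176214841

The number of derangements of 12 is !12 = Σ_{k=0}^{12} (-1)^k·12!/k!
= 12! - 12!/1! + 12!/2! - 12!/3! + 12!/4! - 12!/5! + 12!/6! - 12!/7! + 12!/8! - 12!/9! + 12!/10! - 12!/11! + 12!/12!
= 479001600 - 479001600 + 239500800 - 79833600 + 19958400 - 3991680 + 665280 - 95040 + 11880 - 1320 + 132 - 12 + 1
= 176214841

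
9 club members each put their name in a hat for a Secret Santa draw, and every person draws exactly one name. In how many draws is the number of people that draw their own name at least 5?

1339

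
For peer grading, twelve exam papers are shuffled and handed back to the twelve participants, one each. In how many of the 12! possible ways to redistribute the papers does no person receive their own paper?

176214841

!12 = 12! · Σ_{k=0}^{12} (-1)^k/k!
= 12! - 12!/1! + 12!/2! - 12!/3! + 12!/4! - 12!/5! + 12!/6! - 12!/7! + 12!/8! - 12!/9! + 12!/10! - 12!/11! + 12!/12!
= 479001600 - 479001600 + 239500800 - 79833600 + 19958400 - 3991680 + 665280 - 95040 + 11880 - 1320 + 132 - 12 + 1
= 176214841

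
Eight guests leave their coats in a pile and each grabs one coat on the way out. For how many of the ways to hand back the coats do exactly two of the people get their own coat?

Pick the 2 fixed positions: C(8,2) = 28 ways.
The remaining 6 must be deranged: !6 = 265.
Total: 28 × 265 = 7420.

7420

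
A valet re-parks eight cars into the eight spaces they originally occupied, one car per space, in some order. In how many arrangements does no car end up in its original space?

The subfactorial !8 = [8!/e] (nearest integer).
8! = 40320, and 40320/e ≈ 14832.90, so !8 = 14833.

14833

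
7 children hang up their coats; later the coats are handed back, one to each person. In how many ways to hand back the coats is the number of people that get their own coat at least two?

1331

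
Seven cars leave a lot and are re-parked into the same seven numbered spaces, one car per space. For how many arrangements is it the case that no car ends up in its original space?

1854

The number of derangements of 7 is !7 = Σ_{k=0}^{7} (-1)^k·7!/k!
= 7! - 7!/1! + 7!/2! - 7!/3! + 7!/4! - 7!/5! + 7!/6! - 7!/7!
= 5040 - 5040 + 2520 - 840 + 210 - 42 + 7 - 1
= 1854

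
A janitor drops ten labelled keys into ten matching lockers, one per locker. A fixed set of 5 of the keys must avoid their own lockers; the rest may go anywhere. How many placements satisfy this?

2170680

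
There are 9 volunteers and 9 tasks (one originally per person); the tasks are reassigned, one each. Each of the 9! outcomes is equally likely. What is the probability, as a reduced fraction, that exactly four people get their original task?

11/720

Favorable outcomes: C(9,4)·!5 = 126·44 = 5544.
Total outcomes: 9! = 362880.
Probability = 5544/362880 = 11/720.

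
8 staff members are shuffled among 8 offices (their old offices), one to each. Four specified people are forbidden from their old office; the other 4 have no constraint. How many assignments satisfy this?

24024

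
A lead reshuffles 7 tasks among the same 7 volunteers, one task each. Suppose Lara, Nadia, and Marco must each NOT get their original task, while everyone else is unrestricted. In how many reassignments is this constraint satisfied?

Let A_j be the event that the j-th constrained one is fixed. By inclusion-exclusion over the 3 events:
Σ_{j=0}^{3} (-1)^j C(3,j)(7-j)!
= C(3,0)·7! - C(3,1)·6! + C(3,2)·5! - C(3,3)·4!
= 5040 - 2160 + 360 - 24
= 3216

3216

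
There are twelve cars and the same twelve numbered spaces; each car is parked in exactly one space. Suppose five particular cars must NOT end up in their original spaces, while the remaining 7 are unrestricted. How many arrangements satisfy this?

312273360

Let A_j be the event that the j-th constrained one is fixed. By inclusion-exclusion over the 5 events:
Σ_{j=0}^{5} (-1)^j C(5,j)(12-j)!
= C(5,0)·12! - C(5,1)·11! + C(5,2)·10! - C(5,3)·9! + C(5,4)·8! - C(5,5)·7!
= 479001600 - 199584000 + 36288000 - 3628800 + 201600 - 5040
= 312273360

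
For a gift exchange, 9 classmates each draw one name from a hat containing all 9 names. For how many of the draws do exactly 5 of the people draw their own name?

1134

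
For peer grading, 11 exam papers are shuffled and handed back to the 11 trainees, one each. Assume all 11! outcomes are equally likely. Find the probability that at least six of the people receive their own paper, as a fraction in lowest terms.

5921/9979200

Favorable outcomes: Σ_{i≥6} C(11,i)·!(11-i) = 462·44 + 330·9 + 165·2 + 55·1 + 11·0 + 1·1 = 23684.
Total outcomes: 11! = 39916800.
Probability = 23684/39916800 = 5921/9979200.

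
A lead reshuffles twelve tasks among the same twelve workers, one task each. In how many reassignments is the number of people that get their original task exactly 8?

4455

Pick the 8 fixed positions: C(12,8) = 495 ways.
The other 4 form a derangement: !4 = 9.
Total: 495 × 9 = 4455.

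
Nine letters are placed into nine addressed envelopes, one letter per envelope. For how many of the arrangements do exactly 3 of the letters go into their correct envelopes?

22260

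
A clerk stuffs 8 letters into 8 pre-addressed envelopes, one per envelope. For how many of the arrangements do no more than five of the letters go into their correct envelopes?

Sum C(8,i)·!(8-i) for i = 0..5:
  i=0: C(8,0)·!8 = 1·14833 = 14833
  i=1: C(8,1)·!7 = 8·1854 = 14832
  i=2: C(8,2)·!6 = 28·265 = 7420
  i=3: C(8,3)·!5 = 56·44 = 2464
  i=4: C(8,4)·!4 = 70·9 = 630
  i=5: C(8,5)·!3 = 56·2 = 112
Total = 40291.

40291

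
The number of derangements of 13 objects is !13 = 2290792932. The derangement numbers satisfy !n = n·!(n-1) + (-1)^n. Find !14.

32071101049

!14 = 14·2290792932 + 1 = 32071101049.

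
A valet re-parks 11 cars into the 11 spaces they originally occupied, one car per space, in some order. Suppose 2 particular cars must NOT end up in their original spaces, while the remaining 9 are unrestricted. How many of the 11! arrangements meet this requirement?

Inclusion-exclusion on the 2 forbidden self-matches:
Σ_{j=0}^{2} (-1)^j C(2,j)(11-j)!
= C(2,0)·11! - C(2,1)·10! + C(2,2)·9!
= 39916800 - 7257600 + 362880
= 33022080

33022080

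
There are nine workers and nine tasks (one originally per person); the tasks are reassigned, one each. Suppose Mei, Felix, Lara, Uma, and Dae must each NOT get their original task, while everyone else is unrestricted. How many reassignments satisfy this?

205056

Inclusion-exclusion on the 5 forbidden self-matches:
Σ_{j=0}^{5} (-1)^j C(5,j)(9-j)!
= C(5,0)·9! - C(5,1)·8! + C(5,2)·7! - C(5,3)·6! + C(5,4)·5! - C(5,5)·4!
= 362880 - 201600 + 50400 - 7200 + 600 - 24
= 205056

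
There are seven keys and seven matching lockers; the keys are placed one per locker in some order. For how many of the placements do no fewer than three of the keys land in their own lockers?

# with exactly i fixed is C(7,i)·!(7-i); sum over i=3..7:
  i=3: C(7,3)·!4 = 35·9 = 315
  i=4: C(7,4)·!3 = 35·2 = 70
  i=5: C(7,5)·!2 = 21·1 = 21
  i=6: C(7,6)·!1 = 7·0 = 0
  i=7: C(7,7)·!0 = 1·1 = 1
Total = 407.

407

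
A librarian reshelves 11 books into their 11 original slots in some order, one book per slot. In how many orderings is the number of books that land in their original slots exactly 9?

55

Pick the 9 fixed positions: C(11,9) = 55 ways.
The other 2 form a derangement: !2 = 1.
Total: 55 × 1 = 55.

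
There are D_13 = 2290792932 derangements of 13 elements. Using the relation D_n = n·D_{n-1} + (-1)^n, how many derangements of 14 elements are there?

D_14 = 14·2290792932 + 1 = 32071101049.

32071101049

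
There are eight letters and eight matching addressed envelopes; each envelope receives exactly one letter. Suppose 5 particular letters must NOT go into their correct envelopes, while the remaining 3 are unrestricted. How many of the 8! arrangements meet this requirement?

21234

Inclusion-exclusion on the 5 forbidden self-matches:
Σ_{j=0}^{5} (-1)^j C(5,j)(8-j)!
= C(5,0)·8! - C(5,1)·7! + C(5,2)·6! - C(5,3)·5! + C(5,4)·4! - C(5,5)·3!
= 40320 - 25200 + 7200 - 1200 + 120 - 6
= 21234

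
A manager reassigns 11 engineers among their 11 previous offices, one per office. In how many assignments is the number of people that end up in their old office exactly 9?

Pick the 9 fixed positions: C(11,9) = 55 ways.
The remaining 2 must be deranged: !2 = 1.
Total: 55 × 1 = 55.

55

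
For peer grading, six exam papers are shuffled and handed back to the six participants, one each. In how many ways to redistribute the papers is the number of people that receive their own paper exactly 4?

15

Choose which 4 of the 6 are fixed: C(6,4) = 15.
The remaining 2 must be deranged: !2 = 1.
Total: 15 × 1 = 15.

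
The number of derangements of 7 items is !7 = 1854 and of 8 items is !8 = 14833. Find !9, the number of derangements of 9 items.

133496

!9 = (9-1)·(!8 + !7) = 8·(14833 + 1854) = 8·16687 = 133496.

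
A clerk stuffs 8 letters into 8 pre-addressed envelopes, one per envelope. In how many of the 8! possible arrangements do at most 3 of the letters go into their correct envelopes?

Sum C(8,i)·!(8-i) for i = 0..3:
  i=0: C(8,0)·!8 = 1·14833 = 14833
  i=1: C(8,1)·!7 = 8·1854 = 14832
  i=2: C(8,2)·!6 = 28·265 = 7420
  i=3: C(8,3)·!5 = 56·44 = 2464
Total = 39549.

39549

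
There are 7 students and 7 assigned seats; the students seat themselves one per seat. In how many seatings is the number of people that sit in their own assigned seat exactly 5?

21

Choose which 5 of the 7 are fixed: C(7,5) = 21.
The remaining 2 must be deranged: !2 = 1.
Total: 21 × 1 = 21.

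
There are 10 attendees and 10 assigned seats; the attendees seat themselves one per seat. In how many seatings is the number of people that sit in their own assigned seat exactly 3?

222480

Pick the 3 fixed positions: C(10,3) = 120 ways.
The remaining 7 must be deranged: !7 = 1854.
Total: 120 × 1854 = 222480.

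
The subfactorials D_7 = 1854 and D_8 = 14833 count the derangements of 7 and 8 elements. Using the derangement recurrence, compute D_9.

133496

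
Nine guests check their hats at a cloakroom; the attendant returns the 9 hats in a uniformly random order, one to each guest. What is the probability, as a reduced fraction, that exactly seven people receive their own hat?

1/10080

Favorable outcomes: C(9,7)·!2 = 36·1 = 36.
Total outcomes: 9! = 362880.
Probability = 36/362880 = 1/10080.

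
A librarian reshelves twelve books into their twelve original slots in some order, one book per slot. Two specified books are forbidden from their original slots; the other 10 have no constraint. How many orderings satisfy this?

402796800

Let A_j be the event that the j-th constrained one is fixed. By inclusion-exclusion over the 2 events:
Σ_{j=0}^{2} (-1)^j C(2,j)(12-j)!
= C(2,0)·12! - C(2,1)·11! + C(2,2)·10!
= 479001600 - 79833600 + 3628800
= 402796800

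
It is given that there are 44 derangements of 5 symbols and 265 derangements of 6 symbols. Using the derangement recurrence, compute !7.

!7 = (7-1)·(!6 + !5) = 6·(265 + 44) = 6·309 = 1854.

1854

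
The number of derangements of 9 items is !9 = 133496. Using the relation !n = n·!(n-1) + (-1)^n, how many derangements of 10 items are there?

1334961

!10 = 10·133496 + 1 = 1334961.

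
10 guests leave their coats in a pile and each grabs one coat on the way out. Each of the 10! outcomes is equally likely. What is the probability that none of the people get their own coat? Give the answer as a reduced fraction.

16481/44800

Favorable outcomes: !10 = 1334961.
Total outcomes: 10! = 3628800.
Probability = 1334961/3628800 = 16481/44800.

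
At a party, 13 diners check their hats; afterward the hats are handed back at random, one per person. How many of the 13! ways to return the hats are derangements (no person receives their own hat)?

2290792932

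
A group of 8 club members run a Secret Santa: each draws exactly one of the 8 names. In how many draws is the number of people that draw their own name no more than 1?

# with exactly i fixed is C(8,i)·!(8-i); sum over i=0..1:
  i=0: C(8,0)·!8 = 1·14833 = 14833
  i=1: C(8,1)·!7 = 8·1854 = 14832
Total = 29665.

29665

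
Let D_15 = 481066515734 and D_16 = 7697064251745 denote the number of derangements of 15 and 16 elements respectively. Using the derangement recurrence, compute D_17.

D_17 = (17-1)·(D_16 + D_15) = 16·(7697064251745 + 481066515734) = 16·8178130767479 = 130850092279664.

130850092279664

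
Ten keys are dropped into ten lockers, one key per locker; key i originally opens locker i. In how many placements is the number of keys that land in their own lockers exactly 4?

55650

Pick the 4 fixed positions: C(10,4) = 210 ways.
The other 6 form a derangement: !6 = 265.
Total: 210 × 265 = 55650.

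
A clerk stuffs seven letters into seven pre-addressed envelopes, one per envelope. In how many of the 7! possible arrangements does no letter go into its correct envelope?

1854

The number of derangements of 7 is !7 = Σ_{k=0}^{7} (-1)^k·7!/k!
= 7! - 7!/1! + 7!/2! - 7!/3! + 7!/4! - 7!/5! + 7!/6! - 7!/7!
= 5040 - 5040 + 2520 - 840 + 210 - 42 + 7 - 1
= 1854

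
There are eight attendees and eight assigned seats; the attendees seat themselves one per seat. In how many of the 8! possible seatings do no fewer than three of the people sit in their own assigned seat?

3235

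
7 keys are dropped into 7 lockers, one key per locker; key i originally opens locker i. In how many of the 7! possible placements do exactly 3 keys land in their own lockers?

315

Choose which 3 of the 7 are fixed: C(7,3) = 35.
The remaining 4 must be deranged: !4 = 9.
Total: 35 × 9 = 315.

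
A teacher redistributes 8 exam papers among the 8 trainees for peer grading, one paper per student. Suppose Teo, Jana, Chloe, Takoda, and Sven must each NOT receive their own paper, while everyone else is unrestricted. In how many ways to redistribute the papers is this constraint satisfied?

21234

Let A_j be the event that the j-th constrained one is fixed. By inclusion-exclusion over the 5 events:
Σ_{j=0}^{5} (-1)^j C(5,j)(8-j)!
= C(5,0)·8! - C(5,1)·7! + C(5,2)·6! - C(5,3)·5! + C(5,4)·4! - C(5,5)·3!
= 40320 - 25200 + 7200 - 1200 + 120 - 6
= 21234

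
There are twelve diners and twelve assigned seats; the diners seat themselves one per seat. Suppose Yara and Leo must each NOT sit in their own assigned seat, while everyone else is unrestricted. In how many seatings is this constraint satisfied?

Let A_j be the event that the j-th constrained one is fixed. By inclusion-exclusion over the 2 events:
Σ_{j=0}^{2} (-1)^j C(2,j)(12-j)!
= C(2,0)·12! - C(2,1)·11! + C(2,2)·10!
= 479001600 - 79833600 + 3628800
= 402796800

402796800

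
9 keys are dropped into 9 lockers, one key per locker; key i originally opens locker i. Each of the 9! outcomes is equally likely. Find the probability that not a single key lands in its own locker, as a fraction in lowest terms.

16687/45360

Favorable outcomes: !9 = 133496.
Total outcomes: 9! = 362880.
Probability = 133496/362880 = 16687/45360.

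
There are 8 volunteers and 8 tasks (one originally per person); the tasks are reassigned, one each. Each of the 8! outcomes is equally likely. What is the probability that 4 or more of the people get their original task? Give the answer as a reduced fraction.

257/13440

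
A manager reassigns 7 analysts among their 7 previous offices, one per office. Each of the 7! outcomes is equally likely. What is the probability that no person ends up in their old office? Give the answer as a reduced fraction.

Favorable outcomes: !7 = 1854.
Total outcomes: 7! = 5040.
Probability = 1854/5040 = 103/280.

103/280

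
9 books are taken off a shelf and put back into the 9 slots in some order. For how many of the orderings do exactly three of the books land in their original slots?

22260

Choose which 3 of the 9 are fixed: C(9,3) = 84.
The remaining 6 must be deranged: !6 = 265.
Total: 84 × 265 = 22260.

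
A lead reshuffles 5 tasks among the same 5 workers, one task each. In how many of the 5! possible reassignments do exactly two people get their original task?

20

Choose which 2 of the 5 are fixed: C(5,2) = 10.
The other 3 form a derangement: !3 = 2.
Total: 10 × 2 = 20.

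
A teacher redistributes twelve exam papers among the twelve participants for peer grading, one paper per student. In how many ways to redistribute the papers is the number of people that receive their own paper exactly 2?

Pick the 2 fixed positions: C(12,2) = 66 ways.
The remaining 10 must be deranged: !10 = 1334961.
Total: 66 × 1334961 = 88107426.

88107426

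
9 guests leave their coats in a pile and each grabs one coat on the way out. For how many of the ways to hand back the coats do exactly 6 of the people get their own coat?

168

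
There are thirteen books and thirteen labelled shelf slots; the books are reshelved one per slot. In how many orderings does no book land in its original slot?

2290792932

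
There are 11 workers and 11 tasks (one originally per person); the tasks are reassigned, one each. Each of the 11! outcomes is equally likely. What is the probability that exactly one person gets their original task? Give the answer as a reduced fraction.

Favorable outcomes: C(11,1)·!10 = 11·1334961 = 14684571.
Total outcomes: 11! = 39916800.
Probability = 14684571/39916800 = 16481/44800.

16481/44800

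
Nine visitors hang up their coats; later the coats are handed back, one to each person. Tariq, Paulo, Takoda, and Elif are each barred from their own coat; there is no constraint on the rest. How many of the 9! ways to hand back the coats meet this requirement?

229080

Let A_j be the event that the j-th constrained one is fixed. By inclusion-exclusion over the 4 events:
Σ_{j=0}^{4} (-1)^j C(4,j)(9-j)!
= C(4,0)·9! - C(4,1)·8! + C(4,2)·7! - C(4,3)·6! + C(4,4)·5!
= 362880 - 161280 + 30240 - 2880 + 120
= 229080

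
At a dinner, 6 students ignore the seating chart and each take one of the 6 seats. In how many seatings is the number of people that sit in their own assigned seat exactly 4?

15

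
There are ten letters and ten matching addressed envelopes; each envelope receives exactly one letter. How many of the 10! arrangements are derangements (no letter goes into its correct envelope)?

1334961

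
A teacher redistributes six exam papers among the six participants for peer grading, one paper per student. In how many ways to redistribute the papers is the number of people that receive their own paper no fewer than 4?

# with exactly i fixed is C(6,i)·!(6-i); sum over i=4..6:
  i=4: C(6,4)·!2 = 15·1 = 15
  i=5: C(6,5)·!1 = 6·0 = 0
  i=6: C(6,6)·!0 = 1·1 = 1
Total = 16.

16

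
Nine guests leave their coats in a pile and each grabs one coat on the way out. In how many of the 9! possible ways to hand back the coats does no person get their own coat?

133496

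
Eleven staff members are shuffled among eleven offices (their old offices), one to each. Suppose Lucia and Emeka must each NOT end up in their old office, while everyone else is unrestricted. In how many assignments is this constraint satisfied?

Let A_j be the event that the j-th constrained one is fixed. By inclusion-exclusion over the 2 events:
Σ_{j=0}^{2} (-1)^j C(2,j)(11-j)!
= C(2,0)·11! - C(2,1)·10! + C(2,2)·9!
= 39916800 - 7257600 + 362880
= 33022080

33022080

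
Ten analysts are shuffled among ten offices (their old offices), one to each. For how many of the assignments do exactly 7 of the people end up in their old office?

Choose which 7 of the 10 are fixed: C(10,7) = 120.
The remaining 3 must be deranged: !3 = 2.
Total: 120 × 2 = 240.

240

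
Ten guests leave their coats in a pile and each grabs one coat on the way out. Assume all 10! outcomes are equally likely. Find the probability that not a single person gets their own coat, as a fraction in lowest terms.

Favorable outcomes: !10 = 1334961.
Total outcomes: 10! = 3628800.
Probability = 1334961/3628800 = 16481/44800.

16481/44800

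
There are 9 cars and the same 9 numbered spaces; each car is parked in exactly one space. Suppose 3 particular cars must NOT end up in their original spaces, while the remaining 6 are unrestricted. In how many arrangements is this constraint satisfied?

Let A_j be the event that the j-th constrained one is fixed. By inclusion-exclusion over the 3 events:
Σ_{j=0}^{3} (-1)^j C(3,j)(9-j)!
= C(3,0)·9! - C(3,1)·8! + C(3,2)·7! - C(3,3)·6!
= 362880 - 120960 + 15120 - 720
= 256320

256320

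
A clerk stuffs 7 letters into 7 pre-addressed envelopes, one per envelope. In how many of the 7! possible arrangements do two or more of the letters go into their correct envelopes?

1331

Sum C(7,i)·!(7-i) for i = 2..7:
  i=2: C(7,2)·!5 = 21·44 = 924
  i=3: C(7,3)·!4 = 35·9 = 315
  i=4: C(7,4)·!3 = 35·2 = 70
  i=5: C(7,5)·!2 = 21·1 = 21
  i=6: C(7,6)·!1 = 7·0 = 0
  i=7: C(7,7)·!0 = 1·1 = 1
Total = 1331.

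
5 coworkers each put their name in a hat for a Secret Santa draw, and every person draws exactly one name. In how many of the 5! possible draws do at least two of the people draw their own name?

Sum C(5,i)·!(5-i) for i = 2..5:
  i=2: C(5,2)·!3 = 10·2 = 20
  i=3: C(5,3)·!2 = 10·1 = 10
  i=4: C(5,4)·!1 = 5·0 = 0
  i=5: C(5,5)·!0 = 1·1 = 1
Total = 31.

31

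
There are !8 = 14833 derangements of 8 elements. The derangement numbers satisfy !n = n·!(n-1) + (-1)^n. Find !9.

133496

!9 = 9·14833 - 1 = 133496.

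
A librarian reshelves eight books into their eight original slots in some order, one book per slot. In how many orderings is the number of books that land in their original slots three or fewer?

39549

# with exactly i fixed is C(8,i)·!(8-i); sum over i=0..3:
  i=0: C(8,0)·!8 = 1·14833 = 14833
  i=1: C(8,1)·!7 = 8·1854 = 14832
  i=2: C(8,2)·!6 = 28·265 = 7420
  i=3: C(8,3)·!5 = 56·44 = 2464
Total = 39549.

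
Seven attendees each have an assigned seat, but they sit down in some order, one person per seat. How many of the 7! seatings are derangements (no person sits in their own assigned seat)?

1854

The number of derangements of 7 is !7 = Σ_{k=0}^{7} (-1)^k·7!/k!
= 7! - 7!/1! + 7!/2! - 7!/3! + 7!/4! - 7!/5! + 7!/6! - 7!/7!
= 5040 - 5040 + 2520 - 840 + 210 - 42 + 7 - 1
= 1854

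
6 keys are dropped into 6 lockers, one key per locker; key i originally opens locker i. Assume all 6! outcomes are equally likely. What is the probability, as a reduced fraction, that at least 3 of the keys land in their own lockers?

Favorable outcomes: Σ_{i≥3} C(6,i)·!(6-i) = 20·2 + 15·1 + 6·0 + 1·1 = 56.
Total outcomes: 6! = 720.
Probability = 56/720 = 7/90.

7/90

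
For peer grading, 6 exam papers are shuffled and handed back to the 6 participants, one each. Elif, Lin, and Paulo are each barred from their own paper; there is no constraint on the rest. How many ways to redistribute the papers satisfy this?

426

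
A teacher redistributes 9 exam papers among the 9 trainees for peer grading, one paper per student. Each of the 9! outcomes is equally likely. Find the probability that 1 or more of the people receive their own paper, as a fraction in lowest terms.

28673/45360

Favorable outcomes: Σ_{i≥1} C(9,i)·!(9-i) = 9·14833 + 36·1854 + 84·265 + 126·44 + 126·9 + 84·2 + 36·1 + 9·0 + 1·1 = 229384.
Total outcomes: 9! = 362880.
Probability = 229384/362880 = 28673/45360.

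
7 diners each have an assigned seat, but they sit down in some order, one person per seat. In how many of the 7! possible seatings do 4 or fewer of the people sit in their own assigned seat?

5018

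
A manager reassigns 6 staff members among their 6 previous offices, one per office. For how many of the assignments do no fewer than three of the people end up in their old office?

56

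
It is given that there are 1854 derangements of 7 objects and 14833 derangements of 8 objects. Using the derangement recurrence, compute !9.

133496

!9 = (9-1)·(!8 + !7) = 8·(14833 + 1854) = 8·16687 = 133496.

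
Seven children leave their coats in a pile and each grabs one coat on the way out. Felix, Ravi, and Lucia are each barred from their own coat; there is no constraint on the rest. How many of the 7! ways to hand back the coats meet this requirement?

3216

Let A_j be the event that the j-th constrained one is fixed. By inclusion-exclusion over the 3 events:
Σ_{j=0}^{3} (-1)^j C(3,j)(7-j)!
= C(3,0)·7! - C(3,1)·6! + C(3,2)·5! - C(3,3)·4!
= 5040 - 2160 + 360 - 24
= 3216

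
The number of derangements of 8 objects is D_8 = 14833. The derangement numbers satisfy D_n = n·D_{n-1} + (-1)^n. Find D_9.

133496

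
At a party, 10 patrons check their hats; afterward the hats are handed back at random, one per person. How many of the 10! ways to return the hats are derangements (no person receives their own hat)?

Recurrence: !10 = 10·!9 + (-1)^10.
!10 = 10·133496 + 1 = 1334961

1334961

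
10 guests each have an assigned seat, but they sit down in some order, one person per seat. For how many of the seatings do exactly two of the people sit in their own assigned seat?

667485

Choose which 2 of the 10 are fixed: C(10,2) = 45.
The other 8 form a derangement: !8 = 14833.
Total: 45 × 14833 = 667485.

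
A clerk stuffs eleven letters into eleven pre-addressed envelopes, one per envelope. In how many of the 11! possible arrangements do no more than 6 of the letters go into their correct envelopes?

39913444

# with exactly i fixed is C(11,i)·!(11-i); sum over i=0..6:
  i=0: C(11,0)·!11 = 1·14684570 = 14684570
  i=1: C(11,1)·!10 = 11·1334961 = 14684571
  i=2: C(11,2)·!9 = 55·133496 = 7342280
  i=3: C(11,3)·!8 = 165·14833 = 2447445
  i=4: C(11,4)·!7 = 330·1854 = 611820
  i=5: C(11,5)·!6 = 462·265 = 122430
  i=6: C(11,6)·!5 = 462·44 = 20328
Total = 39913444.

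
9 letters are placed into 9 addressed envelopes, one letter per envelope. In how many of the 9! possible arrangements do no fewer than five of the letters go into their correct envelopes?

Sum C(9,i)·!(9-i) for i = 5..9:
  i=5: C(9,5)·!4 = 126·9 = 1134
  i=6: C(9,6)·!3 = 84·2 = 168
  i=7: C(9,7)·!2 = 36·1 = 36
  i=8: C(9,8)·!1 = 9·0 = 0
  i=9: C(9,9)·!0 = 1·1 = 1
Total = 1339.

1339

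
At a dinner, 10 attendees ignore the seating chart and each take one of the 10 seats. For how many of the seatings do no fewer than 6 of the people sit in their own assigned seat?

# with exactly i fixed is C(10,i)·!(10-i); sum over i=6..10:
  i=6: C(10,6)·!4 = 210·9 = 1890
  i=7: C(10,7)·!3 = 120·2 = 240
  i=8: C(10,8)·!2 = 45·1 = 45
  i=9: C(10,9)·!1 = 10·0 = 0
  i=10: C(10,10)·!0 = 1·1 = 1
Total = 2176.

2176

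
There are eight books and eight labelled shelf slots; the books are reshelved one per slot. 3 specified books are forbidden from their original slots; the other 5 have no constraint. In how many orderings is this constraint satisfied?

27240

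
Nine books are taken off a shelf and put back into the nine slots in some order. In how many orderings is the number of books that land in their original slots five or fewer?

362675

Sum C(9,i)·!(9-i) for i = 0..5:
  i=0: C(9,0)·!9 = 1·133496 = 133496
  i=1: C(9,1)·!8 = 9·14833 = 133497
  i=2: C(9,2)·!7 = 36·1854 = 66744
  i=3: C(9,3)·!6 = 84·265 = 22260
  i=4: C(9,4)·!5 = 126·44 = 5544
  i=5: C(9,5)·!4 = 126·9 = 1134
Total = 362675.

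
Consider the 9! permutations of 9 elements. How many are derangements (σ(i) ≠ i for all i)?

By inclusion-exclusion, !9 = Σ (-1)^k · 9!/k! for k=0..9
= 9! - 9!/1! + 9!/2! - 9!/3! + 9!/4! - 9!/5! + 9!/6! - 9!/7! + 9!/8! - 9!/9!
= 362880 - 362880 + 181440 - 60480 + 15120 - 3024 + 504 - 72 + 9 - 1
= 133496

133496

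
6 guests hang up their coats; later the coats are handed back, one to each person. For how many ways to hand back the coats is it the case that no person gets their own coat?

265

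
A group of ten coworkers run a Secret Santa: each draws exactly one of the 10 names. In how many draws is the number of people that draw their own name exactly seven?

Choose which 7 of the 10 are fixed: C(10,7) = 120.
The remaining 3 must be deranged: !3 = 2.
Total: 120 × 2 = 240.

240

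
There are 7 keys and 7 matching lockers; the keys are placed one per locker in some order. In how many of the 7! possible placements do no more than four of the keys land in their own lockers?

5018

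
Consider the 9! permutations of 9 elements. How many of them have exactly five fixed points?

Pick the 5 fixed positions: C(9,5) = 126 ways.
The other 4 form a derangement: !4 = 9.
Total: 126 × 9 = 1134.

1134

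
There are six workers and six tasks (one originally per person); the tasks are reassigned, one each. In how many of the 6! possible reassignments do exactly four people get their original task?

15

Pick the 4 fixed positions: C(6,4) = 15 ways.
The remaining 2 must be deranged: !2 = 1.
Total: 15 × 1 = 15.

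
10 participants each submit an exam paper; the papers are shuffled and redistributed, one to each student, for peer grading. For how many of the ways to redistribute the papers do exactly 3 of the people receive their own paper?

222480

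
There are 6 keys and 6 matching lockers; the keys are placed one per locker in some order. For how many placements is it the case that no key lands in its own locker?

265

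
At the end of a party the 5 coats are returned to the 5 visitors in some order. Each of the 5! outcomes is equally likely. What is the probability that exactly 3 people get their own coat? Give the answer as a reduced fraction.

Favorable outcomes: C(5,3)·!2 = 10·1 = 10.
Total outcomes: 5! = 120.
Probability = 10/120 = 1/12.

1/12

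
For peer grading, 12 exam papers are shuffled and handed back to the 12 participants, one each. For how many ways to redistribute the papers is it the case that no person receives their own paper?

176214841

By inclusion-exclusion, !12 = Σ (-1)^k · 12!/k! for k=0..12
= 12! - 12!/1! + 12!/2! - 12!/3! + 12!/4! - 12!/5! + 12!/6! - 12!/7! + 12!/8! - 12!/9! + 12!/10! - 12!/11! + 12!/12!
= 479001600 - 479001600 + 239500800 - 79833600 + 19958400 - 3991680 + 665280 - 95040 + 11880 - 1320 + 132 - 12 + 1
= 176214841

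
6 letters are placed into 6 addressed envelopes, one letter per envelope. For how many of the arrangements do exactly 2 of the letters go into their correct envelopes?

135

Choose which 2 of the 6 are fixed: C(6,2) = 15.
The other 4 form a derangement: !4 = 9.
Total: 15 × 9 = 135.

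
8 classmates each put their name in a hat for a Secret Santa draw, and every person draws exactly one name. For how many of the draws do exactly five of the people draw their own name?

112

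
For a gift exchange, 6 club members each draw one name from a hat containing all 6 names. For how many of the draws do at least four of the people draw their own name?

# with exactly i fixed is C(6,i)·!(6-i); sum over i=4..6:
  i=4: C(6,4)·!2 = 15·1 = 15
  i=5: C(6,5)·!1 = 6·0 = 0
  i=6: C(6,6)·!0 = 1·1 = 1
Total = 16.

16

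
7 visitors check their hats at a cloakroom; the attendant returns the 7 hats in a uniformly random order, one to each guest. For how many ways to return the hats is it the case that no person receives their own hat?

1854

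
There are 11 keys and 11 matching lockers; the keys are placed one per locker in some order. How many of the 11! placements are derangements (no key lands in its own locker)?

The subfactorial !11 = [11!/e] (nearest integer).
11! = 39916800, and 39916800/e ≈ 14684570.08, so !11 = 14684570.

14684570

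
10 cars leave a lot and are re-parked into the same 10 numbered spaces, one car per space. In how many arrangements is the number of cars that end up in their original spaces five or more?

13264

# with exactly i fixed is C(10,i)·!(10-i); sum over i=5..10:
  i=5: C(10,5)·!5 = 252·44 = 11088
  i=6: C(10,6)·!4 = 210·9 = 1890
  i=7: C(10,7)·!3 = 120·2 = 240
  i=8: C(10,8)·!2 = 45·1 = 45
  i=9: C(10,9)·!1 = 10·0 = 0
  i=10: C(10,10)·!0 = 1·1 = 1
Total = 13264.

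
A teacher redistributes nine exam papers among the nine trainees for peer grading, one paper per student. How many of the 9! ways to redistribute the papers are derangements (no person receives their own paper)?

133496

Recurrence: !9 = 9·!8 + (-1)^9.
!9 = 9·14833 - 1 = 133496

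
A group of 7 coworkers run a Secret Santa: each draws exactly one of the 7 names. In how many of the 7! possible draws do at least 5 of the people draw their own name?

22

Sum C(7,i)·!(7-i) for i = 5..7:
  i=5: C(7,5)·!2 = 21·1 = 21
  i=6: C(7,6)·!1 = 7·0 = 0
  i=7: C(7,7)·!0 = 1·1 = 1
Total = 22.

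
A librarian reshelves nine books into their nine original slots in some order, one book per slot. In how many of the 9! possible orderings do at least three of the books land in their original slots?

29143

# with exactly i fixed is C(9,i)·!(9-i); sum over i=3..9:
  i=3: C(9,3)·!6 = 84·265 = 22260
  i=4: C(9,4)·!5 = 126·44 = 5544
  i=5: C(9,5)·!4 = 126·9 = 1134
  i=6: C(9,6)·!3 = 84·2 = 168
  i=7: C(9,7)·!2 = 36·1 = 36
  i=8: C(9,8)·!1 = 9·0 = 0
  i=9: C(9,9)·!0 = 1·1 = 1
Total = 29143.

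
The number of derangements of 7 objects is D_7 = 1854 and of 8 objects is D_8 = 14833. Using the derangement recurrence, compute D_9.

D_9 = (9-1)·(D_8 + D_7) = 8·(14833 + 1854) = 8·16687 = 133496.

133496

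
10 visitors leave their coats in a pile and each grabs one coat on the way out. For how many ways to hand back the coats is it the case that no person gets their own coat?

1334961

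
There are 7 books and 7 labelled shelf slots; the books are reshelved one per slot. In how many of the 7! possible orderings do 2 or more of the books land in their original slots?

1331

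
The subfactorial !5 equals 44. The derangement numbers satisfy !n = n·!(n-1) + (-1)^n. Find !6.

265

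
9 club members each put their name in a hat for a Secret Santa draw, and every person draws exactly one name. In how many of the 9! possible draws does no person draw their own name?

133496

The number of derangements of 9 is !9 = Σ_{k=0}^{9} (-1)^k·9!/k!
= 9! - 9!/1! + 9!/2! - 9!/3! + 9!/4! - 9!/5! + 9!/6! - 9!/7! + 9!/8! - 9!/9!
= 362880 - 362880 + 181440 - 60480 + 15120 - 3024 + 504 - 72 + 9 - 1
= 133496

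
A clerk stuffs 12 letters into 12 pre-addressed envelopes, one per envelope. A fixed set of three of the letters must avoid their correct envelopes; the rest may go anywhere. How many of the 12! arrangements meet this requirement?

Inclusion-exclusion on the 3 forbidden self-matches:
Σ_{j=0}^{3} (-1)^j C(3,j)(12-j)!
= C(3,0)·12! - C(3,1)·11! + C(3,2)·10! - C(3,3)·9!
= 479001600 - 119750400 + 10886400 - 362880
= 369774720

369774720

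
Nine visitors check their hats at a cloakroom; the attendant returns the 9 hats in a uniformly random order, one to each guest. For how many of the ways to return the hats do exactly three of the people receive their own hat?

22260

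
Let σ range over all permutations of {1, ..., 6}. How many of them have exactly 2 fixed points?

Choose which 2 of the 6 are fixed: C(6,2) = 15.
The remaining 4 must be deranged: !4 = 9.
Total: 15 × 9 = 135.

135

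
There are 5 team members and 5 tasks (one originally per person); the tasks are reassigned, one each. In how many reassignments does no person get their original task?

44

Recurrence: !5 = 4·(!4 + !3).
!5 = 4·(9 + 2) = 4·11 = 44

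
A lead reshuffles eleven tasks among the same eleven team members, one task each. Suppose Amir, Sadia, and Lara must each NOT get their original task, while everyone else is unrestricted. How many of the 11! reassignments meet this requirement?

30078720

Inclusion-exclusion on the 3 forbidden self-matches:
Σ_{j=0}^{3} (-1)^j C(3,j)(11-j)!
= C(3,0)·11! - C(3,1)·10! + C(3,2)·9! - C(3,3)·8!
= 39916800 - 10886400 + 1088640 - 40320
= 30078720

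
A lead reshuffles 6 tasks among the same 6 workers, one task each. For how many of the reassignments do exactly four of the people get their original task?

15

Choose which 4 of the 6 are fixed: C(6,4) = 15.
The remaining 2 must be deranged: !2 = 1.
Total: 15 × 1 = 15.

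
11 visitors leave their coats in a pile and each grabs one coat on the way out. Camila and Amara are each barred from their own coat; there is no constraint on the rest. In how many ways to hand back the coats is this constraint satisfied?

33022080

Inclusion-exclusion on the 2 forbidden self-matches:
Σ_{j=0}^{2} (-1)^j C(2,j)(11-j)!
= C(2,0)·11! - C(2,1)·10! + C(2,2)·9!
= 39916800 - 7257600 + 362880
= 33022080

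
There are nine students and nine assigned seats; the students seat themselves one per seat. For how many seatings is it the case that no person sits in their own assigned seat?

133496

By inclusion-exclusion, !9 = Σ (-1)^k · 9!/k! for k=0..9
= 9! - 9!/1! + 9!/2! - 9!/3! + 9!/4! - 9!/5! + 9!/6! - 9!/7! + 9!/8! - 9!/9!
= 362880 - 362880 + 181440 - 60480 + 15120 - 3024 + 504 - 72 + 9 - 1
= 133496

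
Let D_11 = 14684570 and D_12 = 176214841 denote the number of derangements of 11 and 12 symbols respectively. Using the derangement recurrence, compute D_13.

2290792932

D_13 = (13-1)·(D_12 + D_11) = 12·(176214841 + 14684570) = 12·190899411 = 2290792932.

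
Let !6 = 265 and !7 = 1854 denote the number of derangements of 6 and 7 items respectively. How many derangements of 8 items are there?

14833

!8 = (8-1)·(!7 + !6) = 7·(1854 + 265) = 7·2119 = 14833.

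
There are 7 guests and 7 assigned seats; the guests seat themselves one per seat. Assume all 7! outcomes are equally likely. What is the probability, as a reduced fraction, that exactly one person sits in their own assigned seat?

53/144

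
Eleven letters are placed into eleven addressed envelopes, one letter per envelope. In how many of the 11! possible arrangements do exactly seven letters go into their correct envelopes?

2970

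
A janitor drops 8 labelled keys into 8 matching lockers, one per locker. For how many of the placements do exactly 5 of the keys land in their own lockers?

112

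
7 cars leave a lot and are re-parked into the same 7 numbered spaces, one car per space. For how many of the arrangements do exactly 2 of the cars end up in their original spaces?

924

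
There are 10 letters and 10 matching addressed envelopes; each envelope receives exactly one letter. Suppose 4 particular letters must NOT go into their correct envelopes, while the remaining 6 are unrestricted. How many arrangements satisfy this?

Let A_j be the event that the j-th constrained one is fixed. By inclusion-exclusion over the 4 events:
Σ_{j=0}^{4} (-1)^j C(4,j)(10-j)!
= C(4,0)·10! - C(4,1)·9! + C(4,2)·8! - C(4,3)·7! + C(4,4)·6!
= 3628800 - 1451520 + 241920 - 20160 + 720
= 2399760

2399760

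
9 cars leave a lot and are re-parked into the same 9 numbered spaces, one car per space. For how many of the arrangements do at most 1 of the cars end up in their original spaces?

# with exactly i fixed is C(9,i)·!(9-i); sum over i=0..1:
  i=0: C(9,0)·!9 = 1·133496 = 133496
  i=1: C(9,1)·!8 = 9·14833 = 133497
Total = 266993.

266993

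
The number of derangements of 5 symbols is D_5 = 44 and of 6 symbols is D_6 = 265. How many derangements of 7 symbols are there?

D_7 = (7-1)·(D_6 + D_5) = 6·(265 + 44) = 6·309 = 1854.

1854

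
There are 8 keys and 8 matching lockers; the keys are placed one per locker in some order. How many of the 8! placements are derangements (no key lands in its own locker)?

Use !n = n·!(n-1) + (-1)^n.
!8 = 8·1854 + 1 = 14833

14833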